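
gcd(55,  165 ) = 55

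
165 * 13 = 2145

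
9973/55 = 9973/55=181.33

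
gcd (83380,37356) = 44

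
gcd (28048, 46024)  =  8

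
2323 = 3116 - 793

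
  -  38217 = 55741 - 93958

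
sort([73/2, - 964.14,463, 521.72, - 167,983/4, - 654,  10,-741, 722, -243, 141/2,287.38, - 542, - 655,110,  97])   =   [ - 964.14, - 741, - 655,-654, - 542,-243,-167,10,73/2,141/2, 97,110,983/4,  287.38  ,  463,521.72,722]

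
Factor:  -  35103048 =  -2^3 * 3^1 *1462627^1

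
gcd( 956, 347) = 1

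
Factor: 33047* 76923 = 2542074381 = 3^3*7^2 * 11^1*37^1*4721^1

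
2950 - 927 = 2023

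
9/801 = 1/89 = 0.01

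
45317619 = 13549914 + 31767705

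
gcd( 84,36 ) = 12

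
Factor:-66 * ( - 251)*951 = 15754266 = 2^1 * 3^2 * 11^1*251^1 * 317^1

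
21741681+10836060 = 32577741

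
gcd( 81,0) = 81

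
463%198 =67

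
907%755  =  152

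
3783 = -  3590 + 7373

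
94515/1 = 94515 = 94515.00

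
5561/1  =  5561= 5561.00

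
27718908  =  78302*354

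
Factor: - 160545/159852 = -2^(- 2 )*5^1*139^1*173^(-1) = - 695/692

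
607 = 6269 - 5662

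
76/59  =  1+ 17/59=1.29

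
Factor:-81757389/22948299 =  -27252463/7649433 = -3^( - 2)*7^1*11^( - 1)*77267^(  -  1 )*3893209^1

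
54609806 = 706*77351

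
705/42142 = 705/42142 = 0.02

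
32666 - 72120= - 39454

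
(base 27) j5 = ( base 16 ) 206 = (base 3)201012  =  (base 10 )518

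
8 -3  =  5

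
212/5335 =212/5335=0.04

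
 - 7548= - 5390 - 2158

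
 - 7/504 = - 1 + 71/72 = - 0.01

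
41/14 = 41/14   =  2.93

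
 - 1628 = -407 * 4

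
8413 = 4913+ 3500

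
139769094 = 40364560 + 99404534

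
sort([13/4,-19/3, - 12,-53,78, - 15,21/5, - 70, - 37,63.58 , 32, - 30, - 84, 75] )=[ - 84, - 70, - 53, - 37, - 30, - 15, - 12, - 19/3 , 13/4, 21/5,32,63.58,75,  78 ]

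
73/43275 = 73/43275 =0.00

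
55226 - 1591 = 53635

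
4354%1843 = 668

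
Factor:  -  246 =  - 2^1*3^1*41^1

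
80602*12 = 967224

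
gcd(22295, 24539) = 1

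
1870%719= 432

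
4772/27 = 176 + 20/27 = 176.74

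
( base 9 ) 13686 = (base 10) 9312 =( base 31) 9lc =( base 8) 22140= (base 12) 5480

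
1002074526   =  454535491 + 547539035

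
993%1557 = 993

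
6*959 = 5754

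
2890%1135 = 620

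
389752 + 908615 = 1298367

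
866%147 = 131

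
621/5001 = 207/1667 = 0.12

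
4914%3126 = 1788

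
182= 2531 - 2349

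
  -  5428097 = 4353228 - 9781325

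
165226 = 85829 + 79397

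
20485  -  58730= - 38245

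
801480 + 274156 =1075636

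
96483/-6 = -16081 + 1/2  =  - 16080.50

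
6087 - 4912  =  1175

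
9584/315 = 9584/315 = 30.43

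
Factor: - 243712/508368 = -2^7*3^ ( - 1 )*89^( - 1 ) = - 128/267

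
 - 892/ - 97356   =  223/24339 = 0.01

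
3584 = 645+2939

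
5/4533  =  5/4533  =  0.00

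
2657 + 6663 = 9320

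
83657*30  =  2509710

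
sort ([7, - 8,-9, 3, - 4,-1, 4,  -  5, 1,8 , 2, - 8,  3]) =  [ - 9 , - 8,  -  8 , - 5, - 4, - 1, 1, 2, 3, 3,4,7,8] 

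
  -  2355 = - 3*785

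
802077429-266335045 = 535742384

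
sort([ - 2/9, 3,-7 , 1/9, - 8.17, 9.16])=[ - 8.17, - 7, - 2/9, 1/9, 3, 9.16 ]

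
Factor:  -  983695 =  -5^1* 196739^1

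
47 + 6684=6731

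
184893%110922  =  73971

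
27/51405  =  9/17135 = 0.00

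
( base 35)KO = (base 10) 724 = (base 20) 1G4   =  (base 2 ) 1011010100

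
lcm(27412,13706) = 27412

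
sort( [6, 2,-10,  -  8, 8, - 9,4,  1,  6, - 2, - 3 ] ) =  [ - 10, - 9,- 8, - 3, - 2, 1, 2, 4,  6,6,8 ]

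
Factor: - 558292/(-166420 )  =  889/265 = 5^(-1)*7^1*53^ ( - 1)*127^1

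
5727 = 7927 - 2200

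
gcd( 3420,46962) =18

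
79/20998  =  79/20998  =  0.00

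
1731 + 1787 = 3518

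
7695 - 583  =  7112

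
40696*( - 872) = -35486912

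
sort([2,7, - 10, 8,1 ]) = [ - 10, 1,2, 7,8]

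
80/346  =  40/173 = 0.23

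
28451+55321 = 83772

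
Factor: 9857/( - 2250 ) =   -  2^( - 1)*3^( - 2)*5^( - 3)*9857^1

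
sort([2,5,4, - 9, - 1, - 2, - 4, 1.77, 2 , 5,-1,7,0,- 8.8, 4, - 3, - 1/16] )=[ -9,-8.8,-4, - 3,-2, - 1,  -  1, - 1/16,0,  1.77,2,2,  4,4 , 5,5,7]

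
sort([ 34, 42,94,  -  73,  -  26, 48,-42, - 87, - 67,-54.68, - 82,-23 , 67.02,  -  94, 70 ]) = [  -  94, - 87,-82, - 73,-67,-54.68, - 42, - 26,-23,  34, 42, 48,67.02,  70,94 ]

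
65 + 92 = 157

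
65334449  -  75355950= - 10021501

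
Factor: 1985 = 5^1*397^1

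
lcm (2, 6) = 6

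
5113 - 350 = 4763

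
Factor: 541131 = 3^1*61^1*2957^1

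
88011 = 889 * 99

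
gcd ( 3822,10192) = 1274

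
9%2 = 1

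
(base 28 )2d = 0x45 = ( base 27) 2F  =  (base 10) 69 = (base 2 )1000101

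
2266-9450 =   -  7184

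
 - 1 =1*( - 1 )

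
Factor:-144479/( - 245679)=3^ ( - 1 )*7^( - 1 )*11699^( - 1 )*144479^1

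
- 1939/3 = - 647 + 2/3 = - 646.33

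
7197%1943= 1368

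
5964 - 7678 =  - 1714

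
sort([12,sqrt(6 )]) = [sqrt( 6), 12 ] 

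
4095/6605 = 819/1321  =  0.62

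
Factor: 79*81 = 6399 = 3^4*79^1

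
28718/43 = 28718/43 = 667.86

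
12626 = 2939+9687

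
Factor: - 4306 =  -2^1*2153^1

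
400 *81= 32400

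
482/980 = 241/490 = 0.49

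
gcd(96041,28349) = 1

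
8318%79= 23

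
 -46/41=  - 2 + 36/41= - 1.12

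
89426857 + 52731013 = 142157870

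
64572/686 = 32286/343 = 94.13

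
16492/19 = 868 = 868.00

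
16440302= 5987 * 2746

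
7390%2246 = 652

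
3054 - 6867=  - 3813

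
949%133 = 18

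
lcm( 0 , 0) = 0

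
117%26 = 13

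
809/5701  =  809/5701 =0.14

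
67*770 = 51590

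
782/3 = 782/3=   260.67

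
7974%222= 204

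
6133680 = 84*73020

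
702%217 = 51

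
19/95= 1/5 = 0.20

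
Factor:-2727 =  -  3^3*101^1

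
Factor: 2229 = 3^1*743^1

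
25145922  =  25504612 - 358690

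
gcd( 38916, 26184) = 12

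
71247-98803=-27556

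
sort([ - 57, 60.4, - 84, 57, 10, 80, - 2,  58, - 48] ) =[ - 84, - 57, - 48, - 2, 10,  57, 58, 60.4 , 80]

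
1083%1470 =1083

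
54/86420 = 27/43210 = 0.00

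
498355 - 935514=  - 437159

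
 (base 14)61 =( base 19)49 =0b1010101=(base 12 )71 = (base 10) 85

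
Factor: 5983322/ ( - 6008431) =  - 2^1*11^( -1 )*13^ ( - 1 )*42017^( - 1)*2991661^1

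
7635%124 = 71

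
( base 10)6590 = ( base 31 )6QI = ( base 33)61n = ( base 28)8BA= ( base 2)1100110111110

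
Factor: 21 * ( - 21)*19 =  - 3^2*7^2*19^1 = - 8379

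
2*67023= 134046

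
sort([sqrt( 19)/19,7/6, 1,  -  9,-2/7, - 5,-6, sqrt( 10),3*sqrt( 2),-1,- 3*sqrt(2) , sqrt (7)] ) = [-9,-6, - 5,  -  3*sqrt( 2), - 1, - 2/7,  sqrt(19 ) /19,1 , 7/6 , sqrt( 7 ),sqrt( 10), 3*sqrt( 2 ) ]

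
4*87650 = 350600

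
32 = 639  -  607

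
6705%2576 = 1553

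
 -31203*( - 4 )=124812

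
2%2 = 0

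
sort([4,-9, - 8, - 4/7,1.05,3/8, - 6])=[ - 9, - 8, - 6, - 4/7, 3/8,  1.05, 4 ] 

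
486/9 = 54 = 54.00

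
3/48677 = 3/48677 = 0.00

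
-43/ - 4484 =43/4484 = 0.01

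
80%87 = 80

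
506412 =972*521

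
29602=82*361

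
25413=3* 8471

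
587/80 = 7+27/80 = 7.34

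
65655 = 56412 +9243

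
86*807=69402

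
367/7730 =367/7730 =0.05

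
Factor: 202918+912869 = 1115787 = 3^1*371929^1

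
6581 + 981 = 7562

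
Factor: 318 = 2^1*3^1 *53^1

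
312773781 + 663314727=976088508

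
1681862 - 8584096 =-6902234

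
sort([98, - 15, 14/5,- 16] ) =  [ -16,-15, 14/5, 98 ]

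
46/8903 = 46/8903 = 0.01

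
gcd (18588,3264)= 12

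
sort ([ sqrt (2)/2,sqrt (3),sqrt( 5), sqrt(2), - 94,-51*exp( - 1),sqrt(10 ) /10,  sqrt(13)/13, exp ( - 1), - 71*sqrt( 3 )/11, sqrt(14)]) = [ - 94, - 51*exp( - 1), - 71*sqrt(3)/11, sqrt (13)/13 , sqrt (10 )/10,exp( - 1),sqrt( 2)/2, sqrt(2), sqrt(3),  sqrt (5), sqrt( 14)] 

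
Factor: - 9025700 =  - 2^2 * 5^2* 43^1*2099^1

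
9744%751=732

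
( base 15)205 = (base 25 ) I5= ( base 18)175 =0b111000111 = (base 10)455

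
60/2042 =30/1021 = 0.03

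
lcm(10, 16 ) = 80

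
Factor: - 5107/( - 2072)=2^(-3 )*7^( - 1 )*37^(  -  1 )*5107^1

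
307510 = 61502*5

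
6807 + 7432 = 14239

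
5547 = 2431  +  3116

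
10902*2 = 21804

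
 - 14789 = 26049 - 40838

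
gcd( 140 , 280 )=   140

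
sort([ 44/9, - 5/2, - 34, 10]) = [ - 34, - 5/2, 44/9, 10 ] 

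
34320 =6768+27552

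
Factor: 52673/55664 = 2^( - 4 )*7^( - 2 )*71^( -1 )*52673^1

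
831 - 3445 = - 2614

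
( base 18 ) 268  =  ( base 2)1011111100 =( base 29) qa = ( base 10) 764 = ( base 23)1a5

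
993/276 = 331/92= 3.60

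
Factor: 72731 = 257^1*283^1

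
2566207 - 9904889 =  - 7338682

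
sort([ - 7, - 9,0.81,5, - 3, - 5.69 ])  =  [ - 9, - 7, - 5.69, - 3, 0.81, 5] 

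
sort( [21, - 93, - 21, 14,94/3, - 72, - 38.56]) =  [ - 93, - 72, - 38.56, - 21,14, 21,94/3 ]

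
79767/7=79767/7=11395.29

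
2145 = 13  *165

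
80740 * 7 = 565180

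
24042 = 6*4007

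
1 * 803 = 803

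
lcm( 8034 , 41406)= 538278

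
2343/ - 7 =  - 335 + 2/7 = - 334.71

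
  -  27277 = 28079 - 55356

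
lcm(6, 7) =42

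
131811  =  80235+51576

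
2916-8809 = - 5893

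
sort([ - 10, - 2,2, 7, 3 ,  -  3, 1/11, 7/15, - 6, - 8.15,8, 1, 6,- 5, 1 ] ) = [-10,-8.15, - 6 , - 5, - 3, - 2, 1/11, 7/15, 1,1, 2, 3, 6, 7, 8]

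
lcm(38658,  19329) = 38658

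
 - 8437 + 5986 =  - 2451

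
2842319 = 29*98011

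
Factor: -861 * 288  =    -  247968  =  - 2^5 * 3^3*7^1*41^1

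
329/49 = 47/7 = 6.71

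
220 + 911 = 1131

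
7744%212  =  112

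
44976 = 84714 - 39738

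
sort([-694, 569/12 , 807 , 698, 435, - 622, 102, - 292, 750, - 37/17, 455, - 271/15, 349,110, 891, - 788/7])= [ - 694, - 622,  -  292, - 788/7, - 271/15,-37/17, 569/12 , 102, 110,349,435,455, 698, 750, 807, 891]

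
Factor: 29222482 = 2^1*2251^1*6491^1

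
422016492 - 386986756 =35029736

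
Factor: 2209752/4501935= 2^3*5^( - 1 )*47^1*653^1*100043^( - 1) = 245528/500215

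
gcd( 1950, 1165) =5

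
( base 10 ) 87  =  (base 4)1113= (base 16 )57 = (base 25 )3C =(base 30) 2r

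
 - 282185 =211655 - 493840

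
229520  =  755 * 304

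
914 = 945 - 31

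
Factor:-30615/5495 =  - 39/7 = -  3^1*7^( - 1 )*13^1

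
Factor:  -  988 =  - 2^2*13^1 * 19^1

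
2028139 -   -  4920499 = 6948638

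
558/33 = 186/11 = 16.91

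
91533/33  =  30511/11 = 2773.73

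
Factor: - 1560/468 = -10/3 = - 2^1*3^(-1) *5^1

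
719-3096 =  - 2377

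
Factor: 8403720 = 2^3*3^1*5^1*13^1*5387^1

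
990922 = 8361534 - 7370612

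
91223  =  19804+71419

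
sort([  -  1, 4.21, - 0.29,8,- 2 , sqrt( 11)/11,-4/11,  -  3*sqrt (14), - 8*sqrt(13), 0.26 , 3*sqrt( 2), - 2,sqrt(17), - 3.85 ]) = [  -  8*sqrt( 13 ), - 3*sqrt (14), -3.85, - 2,  -  2, - 1, - 4/11,-0.29,0.26, sqrt( 11)/11, sqrt (17),  4.21,3*sqrt( 2) , 8 ] 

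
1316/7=188 = 188.00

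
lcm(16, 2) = 16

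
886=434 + 452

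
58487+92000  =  150487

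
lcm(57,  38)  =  114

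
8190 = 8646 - 456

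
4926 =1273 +3653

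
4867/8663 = 4867/8663 = 0.56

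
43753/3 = 43753/3 = 14584.33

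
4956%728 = 588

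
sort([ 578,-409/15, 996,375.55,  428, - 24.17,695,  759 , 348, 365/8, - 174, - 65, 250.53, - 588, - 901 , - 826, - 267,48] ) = [ - 901 ,  -  826, - 588, - 267, - 174, - 65, - 409/15, - 24.17, 365/8, 48,250.53, 348,375.55,428, 578,  695, 759,996 ]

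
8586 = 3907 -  - 4679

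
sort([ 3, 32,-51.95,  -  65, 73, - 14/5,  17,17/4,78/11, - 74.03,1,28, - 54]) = [- 74.03,  -  65, - 54, - 51.95, - 14/5, 1,3 , 17/4, 78/11,  17,28, 32,73 ]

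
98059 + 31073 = 129132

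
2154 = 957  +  1197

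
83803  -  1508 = 82295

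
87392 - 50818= 36574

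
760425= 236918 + 523507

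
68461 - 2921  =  65540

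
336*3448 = 1158528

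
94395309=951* 99259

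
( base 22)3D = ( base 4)1033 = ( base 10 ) 79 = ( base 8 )117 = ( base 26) 31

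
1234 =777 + 457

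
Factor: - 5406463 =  - 5406463^1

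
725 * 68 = 49300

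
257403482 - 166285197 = 91118285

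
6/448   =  3/224=0.01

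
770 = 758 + 12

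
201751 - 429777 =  - 228026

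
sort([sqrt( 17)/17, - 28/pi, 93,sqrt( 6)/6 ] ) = [ - 28/pi,sqrt( 17)/17,sqrt( 6)/6,93] 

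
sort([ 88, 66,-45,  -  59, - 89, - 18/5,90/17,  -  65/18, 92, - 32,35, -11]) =[  -  89, - 59, - 45,-32, - 11, - 65/18, - 18/5, 90/17,35, 66, 88, 92]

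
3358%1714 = 1644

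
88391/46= 88391/46  =  1921.54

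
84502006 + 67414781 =151916787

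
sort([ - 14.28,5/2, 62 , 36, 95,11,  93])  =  [-14.28,5/2,11,36,62, 93, 95]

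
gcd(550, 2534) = 2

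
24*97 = 2328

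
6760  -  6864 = - 104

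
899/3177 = 899/3177 = 0.28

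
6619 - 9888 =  - 3269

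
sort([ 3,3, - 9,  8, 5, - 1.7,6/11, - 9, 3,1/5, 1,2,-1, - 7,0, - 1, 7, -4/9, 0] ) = [-9, - 9  ,-7, - 1.7,-1,-1,-4/9,0, 0,1/5, 6/11,1,2,3, 3,3 , 5, 7,  8 ] 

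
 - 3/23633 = - 1+23630/23633 = - 0.00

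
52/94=26/47 = 0.55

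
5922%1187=1174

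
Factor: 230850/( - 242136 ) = -225/236 = - 2^(-2 )*3^2*5^2*59^(-1) 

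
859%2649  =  859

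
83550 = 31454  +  52096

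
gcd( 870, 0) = 870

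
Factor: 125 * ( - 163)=  -  5^3*163^1 = - 20375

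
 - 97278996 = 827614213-924893209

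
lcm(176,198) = 1584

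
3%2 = 1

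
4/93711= 4/93711 = 0.00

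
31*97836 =3032916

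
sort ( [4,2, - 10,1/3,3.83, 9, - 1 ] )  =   [  -  10 , - 1  ,  1/3,2, 3.83, 4  ,  9 ]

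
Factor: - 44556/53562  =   - 2^1*47^1 * 113^( - 1 )=-94/113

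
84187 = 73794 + 10393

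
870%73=67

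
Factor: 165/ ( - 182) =  -  2^( -1)*  3^1*5^1*7^( - 1 )*11^1* 13^(-1) 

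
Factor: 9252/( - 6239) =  - 2^2 * 3^2*17^( - 1)*257^1*367^( - 1)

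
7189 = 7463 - 274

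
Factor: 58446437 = 7^1*269^1 * 31039^1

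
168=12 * 14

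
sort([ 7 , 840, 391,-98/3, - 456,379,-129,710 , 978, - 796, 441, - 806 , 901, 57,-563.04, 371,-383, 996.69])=[ - 806, - 796 , - 563.04  , - 456, - 383,- 129,-98/3,7,  57,371, 379, 391,441, 710, 840, 901,978, 996.69 ]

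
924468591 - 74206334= 850262257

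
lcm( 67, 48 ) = 3216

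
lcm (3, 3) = 3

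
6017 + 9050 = 15067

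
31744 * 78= 2476032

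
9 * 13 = 117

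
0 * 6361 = 0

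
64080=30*2136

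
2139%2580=2139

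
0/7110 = 0 = 0.00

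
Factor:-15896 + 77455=61559=61559^1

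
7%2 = 1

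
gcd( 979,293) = 1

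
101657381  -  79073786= 22583595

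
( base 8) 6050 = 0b110000101000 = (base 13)1555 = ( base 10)3112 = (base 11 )237A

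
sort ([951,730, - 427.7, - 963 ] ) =[-963, - 427.7,730,951 ]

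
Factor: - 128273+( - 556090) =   -  684363=- 3^1*157^1 * 1453^1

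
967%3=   1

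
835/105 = 7 + 20/21= 7.95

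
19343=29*667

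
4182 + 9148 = 13330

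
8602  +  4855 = 13457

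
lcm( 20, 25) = 100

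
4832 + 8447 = 13279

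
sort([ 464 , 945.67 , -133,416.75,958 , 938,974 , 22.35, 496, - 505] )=[-505, - 133,  22.35,416.75, 464,  496 , 938,945.67, 958 , 974]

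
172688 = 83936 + 88752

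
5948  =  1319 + 4629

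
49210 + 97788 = 146998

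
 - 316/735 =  - 1+419/735 = -0.43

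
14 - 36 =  - 22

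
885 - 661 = 224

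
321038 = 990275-669237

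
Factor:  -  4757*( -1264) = 6012848 = 2^4 * 67^1*71^1*79^1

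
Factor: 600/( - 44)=  -  2^1* 3^1*5^2 * 11^(-1 )  =  -150/11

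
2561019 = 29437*87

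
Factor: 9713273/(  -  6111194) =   -  2^( - 1)*17^(- 1)*97^(-1)*109^( - 1)*571369^1 =- 571369/359482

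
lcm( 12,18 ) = 36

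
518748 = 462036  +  56712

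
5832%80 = 72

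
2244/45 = 748/15 = 49.87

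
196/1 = 196 = 196.00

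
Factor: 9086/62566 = 11^1 * 41^(  -  1)*59^1*109^(-1)=649/4469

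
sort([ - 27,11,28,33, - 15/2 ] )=[ - 27, - 15/2, 11,28, 33] 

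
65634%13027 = 499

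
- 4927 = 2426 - 7353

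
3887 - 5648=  - 1761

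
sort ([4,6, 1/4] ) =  [ 1/4, 4, 6] 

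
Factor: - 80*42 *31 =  - 2^5*3^1*5^1*7^1*31^1= - 104160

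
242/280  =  121/140 = 0.86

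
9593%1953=1781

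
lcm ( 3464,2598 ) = 10392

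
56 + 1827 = 1883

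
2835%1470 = 1365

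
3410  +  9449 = 12859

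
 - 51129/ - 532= 2691/28 = 96.11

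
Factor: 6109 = 41^1*149^1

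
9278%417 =104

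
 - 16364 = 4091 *(-4 ) 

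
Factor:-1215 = -3^5 * 5^1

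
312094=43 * 7258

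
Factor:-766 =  - 2^1*383^1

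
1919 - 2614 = - 695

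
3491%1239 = 1013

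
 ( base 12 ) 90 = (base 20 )58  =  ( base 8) 154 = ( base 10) 108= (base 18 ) 60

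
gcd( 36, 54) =18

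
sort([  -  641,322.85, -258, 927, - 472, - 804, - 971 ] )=[ - 971, - 804,-641, - 472, - 258,322.85, 927 ] 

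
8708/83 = 104 +76/83 = 104.92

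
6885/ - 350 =-20 + 23/70 =- 19.67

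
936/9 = 104   =  104.00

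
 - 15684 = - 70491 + 54807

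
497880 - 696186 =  - 198306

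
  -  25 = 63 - 88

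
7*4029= 28203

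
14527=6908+7619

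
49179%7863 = 2001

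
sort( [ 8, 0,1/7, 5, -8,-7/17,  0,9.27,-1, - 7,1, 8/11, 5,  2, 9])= [ - 8,-7,-1, - 7/17, 0,0,1/7,8/11  ,  1, 2, 5, 5,8 , 9,9.27]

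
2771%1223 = 325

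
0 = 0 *7077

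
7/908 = 7/908 =0.01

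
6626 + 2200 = 8826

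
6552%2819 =914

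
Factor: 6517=7^3*19^1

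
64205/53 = 64205/53 = 1211.42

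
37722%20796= 16926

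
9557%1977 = 1649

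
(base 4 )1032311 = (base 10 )5045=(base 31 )57N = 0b1001110110101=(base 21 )B95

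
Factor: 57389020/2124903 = 2^2*3^(-1 )*5^1 * 11^(-1)*13^2*19^ (  -  1)*3389^(-1 )*16979^1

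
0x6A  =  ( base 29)3j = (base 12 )8a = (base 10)106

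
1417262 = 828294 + 588968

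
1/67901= 1/67901=0.00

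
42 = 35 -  - 7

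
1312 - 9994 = -8682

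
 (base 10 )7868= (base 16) 1ebc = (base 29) 9a9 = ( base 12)4678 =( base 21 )HHE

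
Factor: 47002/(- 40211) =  - 2^1 * 71^1*79^( - 1 ) * 331^1 * 509^( - 1 ) 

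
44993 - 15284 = 29709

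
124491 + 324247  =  448738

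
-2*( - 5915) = 11830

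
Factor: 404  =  2^2*101^1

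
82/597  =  82/597 = 0.14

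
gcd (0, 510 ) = 510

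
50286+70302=120588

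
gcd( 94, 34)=2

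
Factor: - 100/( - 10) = 10 = 2^1 * 5^1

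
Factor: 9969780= 2^2 * 3^1 *5^1*89^1*1867^1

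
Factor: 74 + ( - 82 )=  - 8 = - 2^3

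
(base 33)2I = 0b1010100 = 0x54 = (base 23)3F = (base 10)84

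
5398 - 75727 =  - 70329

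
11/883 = 11/883  =  0.01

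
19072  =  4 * 4768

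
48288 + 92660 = 140948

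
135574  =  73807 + 61767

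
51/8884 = 51/8884 = 0.01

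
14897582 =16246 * 917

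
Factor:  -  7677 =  - 3^2 *853^1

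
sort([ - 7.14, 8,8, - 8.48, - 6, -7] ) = [ - 8.48, - 7.14, - 7, - 6,8,8 ] 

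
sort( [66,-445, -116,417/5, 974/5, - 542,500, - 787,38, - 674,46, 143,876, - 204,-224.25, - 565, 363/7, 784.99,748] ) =[-787,-674, - 565, - 542 , - 445,- 224.25,-204,-116,38,46,363/7, 66,417/5, 143, 974/5,500,748,784.99 , 876]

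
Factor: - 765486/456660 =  - 989/590 = - 2^( - 1 )*5^( - 1)*23^1 *43^1*59^( - 1 )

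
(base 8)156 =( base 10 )110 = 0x6e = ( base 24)4E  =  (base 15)75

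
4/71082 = 2/35541= 0.00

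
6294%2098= 0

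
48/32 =1+1/2 =1.50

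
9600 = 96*100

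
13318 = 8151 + 5167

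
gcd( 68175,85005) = 45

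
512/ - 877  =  -512/877 = - 0.58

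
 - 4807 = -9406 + 4599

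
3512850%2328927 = 1183923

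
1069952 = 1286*832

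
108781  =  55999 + 52782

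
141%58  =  25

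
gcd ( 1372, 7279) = 1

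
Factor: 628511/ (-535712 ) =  - 2^( - 5)*13^2*3719^1*16741^( - 1 )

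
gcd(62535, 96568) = 1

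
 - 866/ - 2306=433/1153 = 0.38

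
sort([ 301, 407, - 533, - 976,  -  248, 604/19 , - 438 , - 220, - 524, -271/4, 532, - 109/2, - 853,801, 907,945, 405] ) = [ - 976, - 853, - 533, - 524, - 438,-248,  -  220,- 271/4 , - 109/2 , 604/19, 301, 405,407,532,801 , 907, 945 ]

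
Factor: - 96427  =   - 211^1*457^1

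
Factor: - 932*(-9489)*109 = 963968532 = 2^2*3^1*109^1*233^1 * 3163^1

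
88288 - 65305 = 22983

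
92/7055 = 92/7055 = 0.01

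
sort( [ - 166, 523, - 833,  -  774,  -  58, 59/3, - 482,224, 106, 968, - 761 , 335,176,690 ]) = [ - 833, - 774, -761,  -  482 , - 166, - 58,59/3, 106, 176,224,335,523,690,968 ] 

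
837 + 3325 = 4162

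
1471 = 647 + 824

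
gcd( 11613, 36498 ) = 1659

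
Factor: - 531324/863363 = -2^2*3^2*14759^1 * 863363^(  -  1)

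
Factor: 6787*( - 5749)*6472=  -  252527492536 = - 2^3*11^1*617^1*809^1  *  5749^1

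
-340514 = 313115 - 653629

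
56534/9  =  6281 + 5/9 = 6281.56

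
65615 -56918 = 8697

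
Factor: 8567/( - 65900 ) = -2^(- 2)*5^(-2 )*13^1=-  13/100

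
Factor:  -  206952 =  -2^3*3^1*8623^1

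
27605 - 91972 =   -  64367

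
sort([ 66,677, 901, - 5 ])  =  [ - 5, 66, 677,901]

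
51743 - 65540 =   -  13797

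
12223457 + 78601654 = 90825111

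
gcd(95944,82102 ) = 2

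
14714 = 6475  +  8239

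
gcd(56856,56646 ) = 6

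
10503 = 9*1167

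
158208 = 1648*96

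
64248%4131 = 2283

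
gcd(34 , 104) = 2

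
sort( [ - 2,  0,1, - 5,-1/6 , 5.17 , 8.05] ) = [ - 5, - 2,- 1/6, 0,1, 5.17,8.05] 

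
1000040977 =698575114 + 301465863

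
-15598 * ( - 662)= 10325876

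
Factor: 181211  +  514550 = 695761 = 11^1 * 19^1*3329^1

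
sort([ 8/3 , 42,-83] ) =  [- 83, 8/3, 42]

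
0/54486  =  0 = 0.00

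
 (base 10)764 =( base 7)2141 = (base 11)635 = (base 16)2FC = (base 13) 46a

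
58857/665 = 58857/665  =  88.51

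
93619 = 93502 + 117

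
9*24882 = 223938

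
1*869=869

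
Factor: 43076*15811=2^2*11^2*89^1*97^1*163^1= 681074636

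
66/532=33/266=0.12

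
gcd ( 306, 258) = 6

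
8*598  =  4784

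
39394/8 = 19697/4 = 4924.25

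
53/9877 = 53/9877 = 0.01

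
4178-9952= - 5774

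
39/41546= 39/41546 =0.00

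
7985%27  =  20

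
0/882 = 0 = 0.00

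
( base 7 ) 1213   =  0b111000011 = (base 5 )3301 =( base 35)CV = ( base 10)451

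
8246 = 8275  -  29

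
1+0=1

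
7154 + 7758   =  14912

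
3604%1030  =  514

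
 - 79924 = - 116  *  689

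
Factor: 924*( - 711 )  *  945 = -620830980  =  - 2^2*3^6*5^1 * 7^2*11^1*79^1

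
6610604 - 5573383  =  1037221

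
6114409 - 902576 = 5211833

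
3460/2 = 1730 = 1730.00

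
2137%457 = 309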